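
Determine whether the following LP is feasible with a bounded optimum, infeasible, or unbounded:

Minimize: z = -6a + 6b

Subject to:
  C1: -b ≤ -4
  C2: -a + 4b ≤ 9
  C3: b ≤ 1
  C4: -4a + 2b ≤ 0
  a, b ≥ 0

Infeasible (no feasible solution exists)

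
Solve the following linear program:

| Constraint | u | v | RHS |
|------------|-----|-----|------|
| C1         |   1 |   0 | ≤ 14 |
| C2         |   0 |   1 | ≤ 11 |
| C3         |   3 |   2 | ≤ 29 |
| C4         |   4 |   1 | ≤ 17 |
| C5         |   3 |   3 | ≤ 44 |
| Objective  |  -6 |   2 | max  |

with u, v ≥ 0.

Evaluate the objective at each vertex of the feasible region:
  z(0, 0) = 0
  z(4.25, 0) = -25.5
  z(1.5, 11) = 13
  z(0, 11) = 22  ←
The maximum is at u = 0, v = 11.

u = 0, v = 11, z = 22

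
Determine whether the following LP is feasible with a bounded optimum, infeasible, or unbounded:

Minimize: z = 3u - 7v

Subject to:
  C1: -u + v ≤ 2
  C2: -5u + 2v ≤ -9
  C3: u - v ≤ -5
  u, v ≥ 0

Infeasible (no feasible solution exists)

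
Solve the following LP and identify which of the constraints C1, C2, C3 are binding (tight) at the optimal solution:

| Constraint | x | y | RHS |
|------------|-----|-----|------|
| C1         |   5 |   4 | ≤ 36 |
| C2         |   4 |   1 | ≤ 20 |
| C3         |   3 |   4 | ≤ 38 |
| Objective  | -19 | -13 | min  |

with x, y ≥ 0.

At x = 4, y = 4, compute slack b - a·x for each constraint:
  C1: 36 − 36 = 0  (binding)
  C2: 20 − 20 = 0  (binding)
  C3: 38 − 28 = 10  (slack)

Optimal: x = 4, y = 4
Binding: C1, C2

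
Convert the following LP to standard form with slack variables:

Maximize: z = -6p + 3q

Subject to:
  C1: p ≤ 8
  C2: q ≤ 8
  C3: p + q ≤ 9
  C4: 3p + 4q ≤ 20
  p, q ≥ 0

max z = -6p + 3q

s.t.
  p + s1 = 8
  q + s2 = 8
  p + q + s3 = 9
  3p + 4q + s4 = 20
  p, q, s1, s2, s3, s4 ≥ 0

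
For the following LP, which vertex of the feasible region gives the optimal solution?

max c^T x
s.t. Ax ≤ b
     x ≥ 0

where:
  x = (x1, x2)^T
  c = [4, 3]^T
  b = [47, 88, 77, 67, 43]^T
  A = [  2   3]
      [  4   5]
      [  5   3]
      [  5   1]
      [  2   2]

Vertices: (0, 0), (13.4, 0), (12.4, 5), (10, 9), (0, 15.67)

Evaluate the objective at each vertex of the feasible region:
  z(0, 0) = 0
  z(13.4, 0) = 53.6
  z(12.4, 5) = 64.6
  z(10, 9) = 67  ←
  z(0, 15.67) = 47
The maximum is at x1 = 10, x2 = 9.

(10, 9)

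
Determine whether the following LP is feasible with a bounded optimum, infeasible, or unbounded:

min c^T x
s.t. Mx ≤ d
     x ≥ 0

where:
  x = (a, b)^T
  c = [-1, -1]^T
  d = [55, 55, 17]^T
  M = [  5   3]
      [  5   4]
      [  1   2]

Feasible with a bounded optimal solution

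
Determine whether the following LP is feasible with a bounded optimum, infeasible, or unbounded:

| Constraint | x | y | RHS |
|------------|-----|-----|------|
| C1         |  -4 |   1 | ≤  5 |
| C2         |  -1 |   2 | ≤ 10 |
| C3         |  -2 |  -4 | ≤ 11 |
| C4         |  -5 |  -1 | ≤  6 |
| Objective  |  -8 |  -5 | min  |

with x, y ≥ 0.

Unbounded (objective can decrease without bound)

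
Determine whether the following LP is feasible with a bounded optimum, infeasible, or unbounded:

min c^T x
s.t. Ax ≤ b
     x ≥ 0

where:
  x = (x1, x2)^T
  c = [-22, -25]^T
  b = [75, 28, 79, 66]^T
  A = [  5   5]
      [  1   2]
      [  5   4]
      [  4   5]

Feasible with a bounded optimal solution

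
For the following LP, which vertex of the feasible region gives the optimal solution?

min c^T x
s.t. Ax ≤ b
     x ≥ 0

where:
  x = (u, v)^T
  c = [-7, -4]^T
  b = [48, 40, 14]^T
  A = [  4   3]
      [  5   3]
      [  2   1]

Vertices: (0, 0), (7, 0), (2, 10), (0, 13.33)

Evaluate the objective at each vertex of the feasible region:
  z(0, 0) = 0
  z(7, 0) = -49
  z(2, 10) = -54  ←
  z(0, 13.33) = -53.33
The minimum is at u = 2, v = 10.

(2, 10)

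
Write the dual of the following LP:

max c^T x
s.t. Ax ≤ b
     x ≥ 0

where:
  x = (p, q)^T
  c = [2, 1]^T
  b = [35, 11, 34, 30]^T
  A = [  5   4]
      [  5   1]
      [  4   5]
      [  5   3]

Primal max cᵀx s.t. Ax ≤ b, x ≥ 0  →  Dual min bᵀy s.t. Aᵀy ≥ c, y ≥ 0.

Minimize: z = 35y1 + 11y2 + 34y3 + 30y4

Subject to:
  5y1 + 5y2 + 4y3 + 5y4 ≥ 2
  4y1 + y2 + 5y3 + 3y4 ≥ 1
  y1, y2, y3, y4 ≥ 0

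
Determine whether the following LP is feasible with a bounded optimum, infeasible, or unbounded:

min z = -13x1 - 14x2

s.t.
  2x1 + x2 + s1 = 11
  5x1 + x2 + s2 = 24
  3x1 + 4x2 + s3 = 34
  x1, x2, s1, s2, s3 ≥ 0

Feasible with a bounded optimal solution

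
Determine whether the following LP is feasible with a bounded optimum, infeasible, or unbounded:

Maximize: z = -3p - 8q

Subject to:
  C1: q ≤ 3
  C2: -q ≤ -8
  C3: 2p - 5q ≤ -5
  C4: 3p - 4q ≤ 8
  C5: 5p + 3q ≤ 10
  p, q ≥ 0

Infeasible (no feasible solution exists)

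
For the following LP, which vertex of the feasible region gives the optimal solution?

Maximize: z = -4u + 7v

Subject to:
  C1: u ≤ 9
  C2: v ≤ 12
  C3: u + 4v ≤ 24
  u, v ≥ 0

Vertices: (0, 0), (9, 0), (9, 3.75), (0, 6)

Evaluate the objective at each vertex of the feasible region:
  z(0, 0) = 0
  z(9, 0) = -36
  z(9, 3.75) = -9.75
  z(0, 6) = 42  ←
The maximum is at u = 0, v = 6.

(0, 6)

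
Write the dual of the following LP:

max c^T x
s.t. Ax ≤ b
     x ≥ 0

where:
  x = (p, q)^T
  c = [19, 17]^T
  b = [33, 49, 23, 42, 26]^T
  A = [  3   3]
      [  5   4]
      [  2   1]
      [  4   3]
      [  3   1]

Primal max cᵀx s.t. Ax ≤ b, x ≥ 0  →  Dual min bᵀy s.t. Aᵀy ≥ c, y ≥ 0.

Minimize: z = 33y1 + 49y2 + 23y3 + 42y4 + 26y5

Subject to:
  3y1 + 5y2 + 2y3 + 4y4 + 3y5 ≥ 19
  3y1 + 4y2 + y3 + 3y4 + y5 ≥ 17
  y1, y2, y3, y4, y5 ≥ 0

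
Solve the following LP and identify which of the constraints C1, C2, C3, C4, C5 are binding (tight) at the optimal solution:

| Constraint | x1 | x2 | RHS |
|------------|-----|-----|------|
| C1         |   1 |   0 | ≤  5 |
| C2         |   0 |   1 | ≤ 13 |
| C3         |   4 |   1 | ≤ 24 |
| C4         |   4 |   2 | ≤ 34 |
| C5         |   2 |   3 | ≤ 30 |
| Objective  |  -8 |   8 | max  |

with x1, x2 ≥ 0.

At x1 = 0, x2 = 10, compute slack b - a·x for each constraint:
  C1: 5 − 0 = 5  (slack)
  C2: 13 − 10 = 3  (slack)
  C3: 24 − 10 = 14  (slack)
  C4: 34 − 20 = 14  (slack)
  C5: 30 − 30 = 0  (binding)

Optimal: x1 = 0, x2 = 10
Binding: C5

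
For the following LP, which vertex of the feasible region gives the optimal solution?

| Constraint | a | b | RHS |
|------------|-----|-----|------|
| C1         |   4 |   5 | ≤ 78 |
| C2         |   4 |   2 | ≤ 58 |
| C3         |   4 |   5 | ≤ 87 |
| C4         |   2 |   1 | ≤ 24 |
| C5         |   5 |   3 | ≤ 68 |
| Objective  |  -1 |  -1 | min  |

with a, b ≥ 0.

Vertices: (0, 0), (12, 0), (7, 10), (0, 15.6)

Evaluate the objective at each vertex of the feasible region:
  z(0, 0) = 0
  z(12, 0) = -12
  z(7, 10) = -17  ←
  z(0, 15.6) = -15.6
The minimum is at a = 7, b = 10.

(7, 10)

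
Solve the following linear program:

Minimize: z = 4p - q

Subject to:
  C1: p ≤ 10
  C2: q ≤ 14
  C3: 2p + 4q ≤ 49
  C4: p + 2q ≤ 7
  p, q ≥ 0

Evaluate the objective at each vertex of the feasible region:
  z(0, 0) = 0
  z(7, 0) = 28
  z(0, 3.5) = -3.5  ←
The minimum is at p = 0, q = 3.5.

p = 0, q = 3.5, z = -3.5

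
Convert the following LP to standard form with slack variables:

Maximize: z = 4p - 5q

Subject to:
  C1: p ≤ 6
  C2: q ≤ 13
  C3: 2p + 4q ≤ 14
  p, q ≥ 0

max z = 4p - 5q

s.t.
  p + s1 = 6
  q + s2 = 13
  2p + 4q + s3 = 14
  p, q, s1, s2, s3 ≥ 0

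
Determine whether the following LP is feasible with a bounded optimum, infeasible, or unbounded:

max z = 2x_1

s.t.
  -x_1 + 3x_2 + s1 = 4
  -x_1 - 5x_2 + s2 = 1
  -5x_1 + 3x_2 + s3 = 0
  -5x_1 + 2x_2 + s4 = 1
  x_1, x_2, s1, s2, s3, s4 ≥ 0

Unbounded (objective can increase without bound)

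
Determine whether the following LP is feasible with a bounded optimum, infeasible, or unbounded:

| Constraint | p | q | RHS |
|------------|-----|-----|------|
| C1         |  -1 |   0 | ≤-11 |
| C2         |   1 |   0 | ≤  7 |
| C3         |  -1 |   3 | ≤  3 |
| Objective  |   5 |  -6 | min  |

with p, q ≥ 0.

Infeasible (no feasible solution exists)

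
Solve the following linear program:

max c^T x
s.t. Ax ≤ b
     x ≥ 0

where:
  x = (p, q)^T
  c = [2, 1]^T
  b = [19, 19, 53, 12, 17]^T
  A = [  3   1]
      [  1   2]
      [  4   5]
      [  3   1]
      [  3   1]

Evaluate the objective at each vertex of the feasible region:
  z(0, 0) = 0
  z(4, 0) = 8
  z(1, 9) = 11  ←
  z(0, 9.5) = 9.5
The maximum is at p = 1, q = 9.

p = 1, q = 9, z = 11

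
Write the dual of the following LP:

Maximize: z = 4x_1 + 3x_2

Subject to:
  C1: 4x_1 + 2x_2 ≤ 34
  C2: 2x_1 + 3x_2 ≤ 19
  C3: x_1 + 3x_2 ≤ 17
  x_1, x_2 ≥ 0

Primal max cᵀx s.t. Ax ≤ b, x ≥ 0  →  Dual min bᵀy s.t. Aᵀy ≥ c, y ≥ 0.

Minimize: z = 34y1 + 19y2 + 17y3

Subject to:
  4y1 + 2y2 + y3 ≥ 4
  2y1 + 3y2 + 3y3 ≥ 3
  y1, y2, y3 ≥ 0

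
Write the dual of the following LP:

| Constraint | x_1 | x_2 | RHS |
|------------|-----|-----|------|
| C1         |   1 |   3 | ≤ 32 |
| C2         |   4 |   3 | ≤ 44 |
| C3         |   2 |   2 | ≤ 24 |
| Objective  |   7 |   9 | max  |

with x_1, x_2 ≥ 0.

Primal max cᵀx s.t. Ax ≤ b, x ≥ 0  →  Dual min bᵀy s.t. Aᵀy ≥ c, y ≥ 0.

Minimize: z = 32y1 + 44y2 + 24y3

Subject to:
  y1 + 4y2 + 2y3 ≥ 7
  3y1 + 3y2 + 2y3 ≥ 9
  y1, y2, y3 ≥ 0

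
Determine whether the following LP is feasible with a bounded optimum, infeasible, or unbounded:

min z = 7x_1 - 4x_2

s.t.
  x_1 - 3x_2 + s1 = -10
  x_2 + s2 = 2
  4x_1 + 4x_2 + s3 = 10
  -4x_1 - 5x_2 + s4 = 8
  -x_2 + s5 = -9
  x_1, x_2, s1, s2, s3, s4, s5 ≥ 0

Infeasible (no feasible solution exists)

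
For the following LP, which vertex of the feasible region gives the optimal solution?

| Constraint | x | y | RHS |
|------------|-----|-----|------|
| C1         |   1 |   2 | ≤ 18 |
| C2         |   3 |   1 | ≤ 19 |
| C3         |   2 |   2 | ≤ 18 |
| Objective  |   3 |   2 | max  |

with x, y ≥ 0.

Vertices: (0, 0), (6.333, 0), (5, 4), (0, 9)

Evaluate the objective at each vertex of the feasible region:
  z(0, 0) = 0
  z(6.333, 0) = 19
  z(5, 4) = 23  ←
  z(0, 9) = 18
The maximum is at x = 5, y = 4.

(5, 4)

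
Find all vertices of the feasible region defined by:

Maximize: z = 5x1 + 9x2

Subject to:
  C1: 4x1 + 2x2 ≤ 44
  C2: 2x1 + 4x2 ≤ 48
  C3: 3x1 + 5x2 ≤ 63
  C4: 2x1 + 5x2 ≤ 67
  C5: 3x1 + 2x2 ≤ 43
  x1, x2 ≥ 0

(0, 0), (11, 0), (6.714, 8.571), (6, 9), (0, 12)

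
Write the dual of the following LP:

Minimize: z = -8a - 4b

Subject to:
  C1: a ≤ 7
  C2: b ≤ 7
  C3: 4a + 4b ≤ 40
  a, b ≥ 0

Primal min cᵀx s.t. Ax ≤ b, x ≥ 0  →  Dual max −bᵀy s.t. Aᵀy ≥ −c, y ≥ 0.

Maximize: z = -7y1 - 7y2 - 40y3

Subject to:
  y1 + 4y3 ≥ 8
  y2 + 4y3 ≥ 4
  y1, y2, y3 ≥ 0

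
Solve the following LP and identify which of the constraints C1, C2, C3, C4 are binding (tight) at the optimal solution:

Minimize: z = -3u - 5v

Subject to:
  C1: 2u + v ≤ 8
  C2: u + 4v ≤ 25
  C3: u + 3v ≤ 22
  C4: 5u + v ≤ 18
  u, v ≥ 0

At u = 1, v = 6, compute slack b - a·x for each constraint:
  C1: 8 − 8 = 0  (binding)
  C2: 25 − 25 = 0  (binding)
  C3: 22 − 19 = 3  (slack)
  C4: 18 − 11 = 7  (slack)

Optimal: u = 1, v = 6
Binding: C1, C2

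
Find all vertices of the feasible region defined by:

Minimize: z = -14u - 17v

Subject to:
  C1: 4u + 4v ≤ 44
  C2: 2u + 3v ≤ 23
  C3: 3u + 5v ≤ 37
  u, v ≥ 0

(0, 0), (11, 0), (10, 1), (4, 5), (0, 7.4)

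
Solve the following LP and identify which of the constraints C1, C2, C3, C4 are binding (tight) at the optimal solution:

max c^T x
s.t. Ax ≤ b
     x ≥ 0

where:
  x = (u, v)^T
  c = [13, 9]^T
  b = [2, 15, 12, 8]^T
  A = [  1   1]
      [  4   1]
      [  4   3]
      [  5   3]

At u = 1, v = 1, compute slack b - a·x for each constraint:
  C1: 2 − 2 = 0  (binding)
  C2: 15 − 5 = 10  (slack)
  C3: 12 − 7 = 5  (slack)
  C4: 8 − 8 = 0  (binding)

Optimal: u = 1, v = 1
Binding: C1, C4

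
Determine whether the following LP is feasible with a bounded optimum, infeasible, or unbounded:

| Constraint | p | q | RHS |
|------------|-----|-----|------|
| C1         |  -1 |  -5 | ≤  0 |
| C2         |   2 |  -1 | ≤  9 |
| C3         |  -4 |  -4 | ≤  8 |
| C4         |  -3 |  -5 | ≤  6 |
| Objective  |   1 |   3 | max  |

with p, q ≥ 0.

Unbounded (objective can increase without bound)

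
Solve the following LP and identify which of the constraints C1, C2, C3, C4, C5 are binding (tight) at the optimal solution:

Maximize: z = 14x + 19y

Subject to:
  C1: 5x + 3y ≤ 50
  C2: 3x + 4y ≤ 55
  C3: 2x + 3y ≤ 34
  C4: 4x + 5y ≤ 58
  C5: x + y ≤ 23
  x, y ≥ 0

At x = 2, y = 10, compute slack b - a·x for each constraint:
  C1: 50 − 40 = 10  (slack)
  C2: 55 − 46 = 9  (slack)
  C3: 34 − 34 = 0  (binding)
  C4: 58 − 58 = 0  (binding)
  C5: 23 − 12 = 11  (slack)

Optimal: x = 2, y = 10
Binding: C3, C4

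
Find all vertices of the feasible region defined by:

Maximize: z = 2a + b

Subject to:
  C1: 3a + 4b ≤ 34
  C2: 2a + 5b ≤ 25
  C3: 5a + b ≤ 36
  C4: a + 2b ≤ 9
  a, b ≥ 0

(0, 0), (7.2, 0), (7, 1), (0, 4.5)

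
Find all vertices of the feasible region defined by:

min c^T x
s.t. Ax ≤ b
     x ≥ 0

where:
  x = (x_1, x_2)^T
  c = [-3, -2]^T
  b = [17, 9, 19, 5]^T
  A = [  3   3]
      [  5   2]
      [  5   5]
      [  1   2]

(0, 0), (1.8, 0), (1, 2), (0, 2.5)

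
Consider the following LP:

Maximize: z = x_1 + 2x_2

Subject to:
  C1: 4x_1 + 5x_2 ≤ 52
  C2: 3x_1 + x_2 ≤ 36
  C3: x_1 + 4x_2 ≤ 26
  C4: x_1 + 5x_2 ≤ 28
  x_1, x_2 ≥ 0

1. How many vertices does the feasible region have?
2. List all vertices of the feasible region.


1. 5
2. (0, 0), (12, 0), (11.64, 1.091), (8, 4), (0, 5.6)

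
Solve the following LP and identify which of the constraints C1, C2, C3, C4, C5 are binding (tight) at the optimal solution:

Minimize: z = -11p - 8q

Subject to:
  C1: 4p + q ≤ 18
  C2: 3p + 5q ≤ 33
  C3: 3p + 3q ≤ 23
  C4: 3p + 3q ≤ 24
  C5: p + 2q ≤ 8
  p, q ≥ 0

At p = 4, q = 2, compute slack b - a·x for each constraint:
  C1: 18 − 18 = 0  (binding)
  C2: 33 − 22 = 11  (slack)
  C3: 23 − 18 = 5  (slack)
  C4: 24 − 18 = 6  (slack)
  C5: 8 − 8 = 0  (binding)

Optimal: p = 4, q = 2
Binding: C1, C5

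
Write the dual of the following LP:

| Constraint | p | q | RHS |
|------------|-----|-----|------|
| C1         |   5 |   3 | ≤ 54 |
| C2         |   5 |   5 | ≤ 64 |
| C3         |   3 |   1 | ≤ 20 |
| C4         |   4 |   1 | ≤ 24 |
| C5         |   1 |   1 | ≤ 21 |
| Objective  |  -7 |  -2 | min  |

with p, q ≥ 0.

Primal min cᵀx s.t. Ax ≤ b, x ≥ 0  →  Dual max −bᵀy s.t. Aᵀy ≥ −c, y ≥ 0.

Maximize: z = -54y1 - 64y2 - 20y3 - 24y4 - 21y5

Subject to:
  5y1 + 5y2 + 3y3 + 4y4 + y5 ≥ 7
  3y1 + 5y2 + y3 + y4 + y5 ≥ 2
  y1, y2, y3, y4, y5 ≥ 0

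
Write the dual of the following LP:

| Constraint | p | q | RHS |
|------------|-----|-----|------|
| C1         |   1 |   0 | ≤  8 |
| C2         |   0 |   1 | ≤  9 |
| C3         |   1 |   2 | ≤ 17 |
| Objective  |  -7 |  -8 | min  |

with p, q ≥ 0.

Primal min cᵀx s.t. Ax ≤ b, x ≥ 0  →  Dual max −bᵀy s.t. Aᵀy ≥ −c, y ≥ 0.

Maximize: z = -8y1 - 9y2 - 17y3

Subject to:
  y1 + y3 ≥ 7
  y2 + 2y3 ≥ 8
  y1, y2, y3 ≥ 0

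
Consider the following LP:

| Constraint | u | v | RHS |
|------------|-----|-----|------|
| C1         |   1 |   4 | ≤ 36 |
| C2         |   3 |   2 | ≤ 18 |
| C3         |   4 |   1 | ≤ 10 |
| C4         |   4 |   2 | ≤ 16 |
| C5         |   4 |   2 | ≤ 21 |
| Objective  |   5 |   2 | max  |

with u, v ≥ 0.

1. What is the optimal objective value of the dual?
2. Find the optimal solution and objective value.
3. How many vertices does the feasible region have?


1. 17
2. u = 1, v = 6, z = 17
3. 4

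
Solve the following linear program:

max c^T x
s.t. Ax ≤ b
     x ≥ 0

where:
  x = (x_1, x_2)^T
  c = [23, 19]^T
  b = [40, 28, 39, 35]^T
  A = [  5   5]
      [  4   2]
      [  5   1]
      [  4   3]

Evaluate the objective at each vertex of the feasible region:
  z(0, 0) = 0
  z(7, 0) = 161
  z(6, 2) = 176  ←
  z(0, 8) = 152
The maximum is at x_1 = 6, x_2 = 2.

x_1 = 6, x_2 = 2, z = 176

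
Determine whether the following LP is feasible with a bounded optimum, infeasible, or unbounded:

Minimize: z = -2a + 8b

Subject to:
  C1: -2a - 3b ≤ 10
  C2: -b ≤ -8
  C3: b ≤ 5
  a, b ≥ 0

Infeasible (no feasible solution exists)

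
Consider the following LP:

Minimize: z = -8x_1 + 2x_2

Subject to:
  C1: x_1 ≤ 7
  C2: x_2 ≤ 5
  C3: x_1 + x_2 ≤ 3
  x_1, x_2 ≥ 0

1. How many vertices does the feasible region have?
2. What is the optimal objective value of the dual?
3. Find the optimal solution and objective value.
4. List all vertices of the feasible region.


1. 3
2. -24
3. x_1 = 3, x_2 = 0, z = -24
4. (0, 0), (3, 0), (0, 3)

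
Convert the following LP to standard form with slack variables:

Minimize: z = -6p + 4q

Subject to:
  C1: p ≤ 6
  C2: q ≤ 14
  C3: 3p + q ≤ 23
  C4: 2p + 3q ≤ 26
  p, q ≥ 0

min z = -6p + 4q

s.t.
  p + s1 = 6
  q + s2 = 14
  3p + q + s3 = 23
  2p + 3q + s4 = 26
  p, q, s1, s2, s3, s4 ≥ 0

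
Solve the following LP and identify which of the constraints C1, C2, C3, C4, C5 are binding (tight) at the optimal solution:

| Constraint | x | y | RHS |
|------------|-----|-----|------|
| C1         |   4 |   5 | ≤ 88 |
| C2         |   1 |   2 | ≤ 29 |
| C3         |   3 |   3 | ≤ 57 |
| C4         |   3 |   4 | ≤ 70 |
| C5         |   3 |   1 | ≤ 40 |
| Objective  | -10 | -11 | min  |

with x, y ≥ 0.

At x = 9, y = 10, compute slack b - a·x for each constraint:
  C1: 88 − 86 = 2  (slack)
  C2: 29 − 29 = 0  (binding)
  C3: 57 − 57 = 0  (binding)
  C4: 70 − 67 = 3  (slack)
  C5: 40 − 37 = 3  (slack)

Optimal: x = 9, y = 10
Binding: C2, C3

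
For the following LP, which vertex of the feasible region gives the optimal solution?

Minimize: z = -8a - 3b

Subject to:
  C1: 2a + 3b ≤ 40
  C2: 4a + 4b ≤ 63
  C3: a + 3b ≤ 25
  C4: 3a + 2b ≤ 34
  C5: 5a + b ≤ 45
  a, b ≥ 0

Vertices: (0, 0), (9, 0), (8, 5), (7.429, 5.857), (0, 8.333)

Evaluate the objective at each vertex of the feasible region:
  z(0, 0) = 0
  z(9, 0) = -72
  z(8, 5) = -79  ←
  z(7.429, 5.857) = -77
  z(0, 8.333) = -25
The minimum is at a = 8, b = 5.

(8, 5)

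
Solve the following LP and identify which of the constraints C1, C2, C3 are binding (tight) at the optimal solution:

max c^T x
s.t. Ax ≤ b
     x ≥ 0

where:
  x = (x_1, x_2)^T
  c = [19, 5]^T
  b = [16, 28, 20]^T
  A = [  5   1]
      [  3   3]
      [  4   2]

At x_1 = 2, x_2 = 6, compute slack b - a·x for each constraint:
  C1: 16 − 16 = 0  (binding)
  C2: 28 − 24 = 4  (slack)
  C3: 20 − 20 = 0  (binding)

Optimal: x_1 = 2, x_2 = 6
Binding: C1, C3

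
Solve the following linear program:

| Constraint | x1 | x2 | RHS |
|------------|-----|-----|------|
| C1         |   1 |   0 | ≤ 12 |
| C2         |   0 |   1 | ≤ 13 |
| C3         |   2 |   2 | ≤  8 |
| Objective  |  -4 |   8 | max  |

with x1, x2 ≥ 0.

Evaluate the objective at each vertex of the feasible region:
  z(0, 0) = 0
  z(4, 0) = -16
  z(0, 4) = 32  ←
The maximum is at x1 = 0, x2 = 4.

x1 = 0, x2 = 4, z = 32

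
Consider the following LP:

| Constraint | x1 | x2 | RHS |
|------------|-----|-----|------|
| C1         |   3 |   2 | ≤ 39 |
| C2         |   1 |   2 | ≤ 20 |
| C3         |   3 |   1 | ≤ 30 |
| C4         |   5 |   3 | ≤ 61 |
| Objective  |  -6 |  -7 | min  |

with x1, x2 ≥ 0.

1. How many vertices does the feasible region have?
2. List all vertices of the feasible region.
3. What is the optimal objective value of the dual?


1. 4
2. (0, 0), (10, 0), (8, 6), (0, 10)
3. -90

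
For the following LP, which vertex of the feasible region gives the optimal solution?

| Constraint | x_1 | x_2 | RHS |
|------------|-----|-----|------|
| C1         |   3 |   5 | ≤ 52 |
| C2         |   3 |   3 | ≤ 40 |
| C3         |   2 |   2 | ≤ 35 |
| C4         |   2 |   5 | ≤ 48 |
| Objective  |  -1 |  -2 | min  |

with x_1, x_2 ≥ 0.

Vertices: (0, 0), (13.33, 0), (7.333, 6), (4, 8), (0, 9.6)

Evaluate the objective at each vertex of the feasible region:
  z(0, 0) = 0
  z(13.33, 0) = -13.33
  z(7.333, 6) = -19.33
  z(4, 8) = -20  ←
  z(0, 9.6) = -19.2
The minimum is at x_1 = 4, x_2 = 8.

(4, 8)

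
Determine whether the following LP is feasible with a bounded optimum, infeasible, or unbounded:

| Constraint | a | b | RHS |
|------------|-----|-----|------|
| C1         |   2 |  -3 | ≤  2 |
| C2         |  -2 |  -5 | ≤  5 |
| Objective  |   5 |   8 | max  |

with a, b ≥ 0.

Unbounded (objective can increase without bound)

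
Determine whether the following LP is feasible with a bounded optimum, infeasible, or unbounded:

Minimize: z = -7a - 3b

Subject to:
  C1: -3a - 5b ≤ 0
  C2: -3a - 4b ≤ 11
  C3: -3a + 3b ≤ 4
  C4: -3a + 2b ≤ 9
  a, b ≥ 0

Unbounded (objective can decrease without bound)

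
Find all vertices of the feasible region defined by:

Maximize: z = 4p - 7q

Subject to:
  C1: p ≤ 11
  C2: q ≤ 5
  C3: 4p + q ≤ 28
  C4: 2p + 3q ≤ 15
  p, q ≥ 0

(0, 0), (7, 0), (6.9, 0.4), (0, 5)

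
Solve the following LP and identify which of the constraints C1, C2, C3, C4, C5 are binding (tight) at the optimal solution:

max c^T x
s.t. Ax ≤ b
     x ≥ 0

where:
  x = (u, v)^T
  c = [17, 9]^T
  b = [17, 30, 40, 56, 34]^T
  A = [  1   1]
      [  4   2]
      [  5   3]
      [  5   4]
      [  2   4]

At u = 5, v = 5, compute slack b - a·x for each constraint:
  C1: 17 − 10 = 7  (slack)
  C2: 30 − 30 = 0  (binding)
  C3: 40 − 40 = 0  (binding)
  C4: 56 − 45 = 11  (slack)
  C5: 34 − 30 = 4  (slack)

Optimal: u = 5, v = 5
Binding: C2, C3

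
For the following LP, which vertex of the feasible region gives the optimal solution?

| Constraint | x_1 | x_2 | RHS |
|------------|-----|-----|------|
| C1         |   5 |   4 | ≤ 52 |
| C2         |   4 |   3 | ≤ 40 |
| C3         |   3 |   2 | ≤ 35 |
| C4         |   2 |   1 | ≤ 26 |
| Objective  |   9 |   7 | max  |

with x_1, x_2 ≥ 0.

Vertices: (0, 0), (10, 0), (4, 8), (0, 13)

Evaluate the objective at each vertex of the feasible region:
  z(0, 0) = 0
  z(10, 0) = 90
  z(4, 8) = 92  ←
  z(0, 13) = 91
The maximum is at x_1 = 4, x_2 = 8.

(4, 8)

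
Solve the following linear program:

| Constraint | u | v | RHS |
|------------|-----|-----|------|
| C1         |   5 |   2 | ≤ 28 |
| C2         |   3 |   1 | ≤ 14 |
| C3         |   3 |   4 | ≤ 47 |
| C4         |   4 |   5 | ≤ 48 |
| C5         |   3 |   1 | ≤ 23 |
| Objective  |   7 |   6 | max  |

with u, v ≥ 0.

Evaluate the objective at each vertex of the feasible region:
  z(0, 0) = 0
  z(4.667, 0) = 32.67
  z(2, 8) = 62  ←
  z(0, 9.6) = 57.6
The maximum is at u = 2, v = 8.

u = 2, v = 8, z = 62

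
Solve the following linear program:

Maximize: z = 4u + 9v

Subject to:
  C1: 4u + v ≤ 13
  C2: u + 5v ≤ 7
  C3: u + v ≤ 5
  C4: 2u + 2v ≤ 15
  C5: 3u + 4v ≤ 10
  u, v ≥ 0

Evaluate the objective at each vertex of the feasible region:
  z(0, 0) = 0
  z(3.25, 0) = 13
  z(3.231, 0.07692) = 13.62
  z(2, 1) = 17  ←
  z(0, 1.4) = 12.6
The maximum is at u = 2, v = 1.

u = 2, v = 1, z = 17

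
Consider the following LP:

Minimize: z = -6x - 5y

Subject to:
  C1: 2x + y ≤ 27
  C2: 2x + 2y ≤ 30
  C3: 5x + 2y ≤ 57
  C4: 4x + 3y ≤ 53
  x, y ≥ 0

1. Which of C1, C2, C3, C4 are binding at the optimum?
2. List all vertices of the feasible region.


1. C2, C4
2. (0, 0), (11.4, 0), (9.286, 5.286), (8, 7), (0, 15)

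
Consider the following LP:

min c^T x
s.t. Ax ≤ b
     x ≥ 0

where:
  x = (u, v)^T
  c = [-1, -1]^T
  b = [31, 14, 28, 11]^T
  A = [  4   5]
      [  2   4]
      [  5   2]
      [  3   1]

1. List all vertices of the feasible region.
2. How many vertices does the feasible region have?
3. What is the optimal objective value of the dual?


1. (0, 0), (3.667, 0), (3, 2), (0, 3.5)
2. 4
3. -5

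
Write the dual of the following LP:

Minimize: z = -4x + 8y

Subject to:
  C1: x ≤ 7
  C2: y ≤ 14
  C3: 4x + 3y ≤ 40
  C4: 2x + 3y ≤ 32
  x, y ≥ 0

Primal min cᵀx s.t. Ax ≤ b, x ≥ 0  →  Dual max −bᵀy s.t. Aᵀy ≥ −c, y ≥ 0.

Maximize: z = -7y1 - 14y2 - 40y3 - 32y4

Subject to:
  y1 + 4y3 + 2y4 ≥ 4
  y2 + 3y3 + 3y4 ≥ -8
  y1, y2, y3, y4 ≥ 0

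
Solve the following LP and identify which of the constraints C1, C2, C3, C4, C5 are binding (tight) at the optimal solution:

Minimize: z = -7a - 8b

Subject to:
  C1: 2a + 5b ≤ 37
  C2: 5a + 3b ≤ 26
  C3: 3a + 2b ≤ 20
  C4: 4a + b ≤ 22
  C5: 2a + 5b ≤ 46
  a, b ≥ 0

At a = 1, b = 7, compute slack b - a·x for each constraint:
  C1: 37 − 37 = 0  (binding)
  C2: 26 − 26 = 0  (binding)
  C3: 20 − 17 = 3  (slack)
  C4: 22 − 11 = 11  (slack)
  C5: 46 − 37 = 9  (slack)

Optimal: a = 1, b = 7
Binding: C1, C2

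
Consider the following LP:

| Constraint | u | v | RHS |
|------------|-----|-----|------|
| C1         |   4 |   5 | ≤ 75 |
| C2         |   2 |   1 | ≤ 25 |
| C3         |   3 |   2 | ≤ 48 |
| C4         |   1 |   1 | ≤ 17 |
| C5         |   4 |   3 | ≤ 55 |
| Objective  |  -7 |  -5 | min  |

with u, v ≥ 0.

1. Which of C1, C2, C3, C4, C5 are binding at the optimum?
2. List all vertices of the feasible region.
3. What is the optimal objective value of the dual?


1. C2, C5
2. (0, 0), (12.5, 0), (10, 5), (6.25, 10), (0, 15)
3. -95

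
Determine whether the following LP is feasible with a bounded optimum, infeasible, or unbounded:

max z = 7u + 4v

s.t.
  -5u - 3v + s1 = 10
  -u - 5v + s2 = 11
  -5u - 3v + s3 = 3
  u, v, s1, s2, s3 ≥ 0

Unbounded (objective can increase without bound)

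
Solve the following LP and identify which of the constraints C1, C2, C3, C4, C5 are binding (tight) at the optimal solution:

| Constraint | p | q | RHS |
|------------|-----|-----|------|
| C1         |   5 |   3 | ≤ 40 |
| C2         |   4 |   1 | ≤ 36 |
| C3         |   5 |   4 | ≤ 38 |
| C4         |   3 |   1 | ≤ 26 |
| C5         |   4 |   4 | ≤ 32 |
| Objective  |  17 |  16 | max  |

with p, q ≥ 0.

At p = 6, q = 2, compute slack b - a·x for each constraint:
  C1: 40 − 36 = 4  (slack)
  C2: 36 − 26 = 10  (slack)
  C3: 38 − 38 = 0  (binding)
  C4: 26 − 20 = 6  (slack)
  C5: 32 − 32 = 0  (binding)

Optimal: p = 6, q = 2
Binding: C3, C5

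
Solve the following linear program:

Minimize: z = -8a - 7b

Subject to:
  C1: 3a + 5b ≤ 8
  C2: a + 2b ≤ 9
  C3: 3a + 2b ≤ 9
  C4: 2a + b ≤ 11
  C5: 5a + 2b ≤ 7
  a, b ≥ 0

Evaluate the objective at each vertex of the feasible region:
  z(0, 0) = 0
  z(1.4, 0) = -11.2
  z(1, 1) = -15  ←
  z(0, 1.6) = -11.2
The minimum is at a = 1, b = 1.

a = 1, b = 1, z = -15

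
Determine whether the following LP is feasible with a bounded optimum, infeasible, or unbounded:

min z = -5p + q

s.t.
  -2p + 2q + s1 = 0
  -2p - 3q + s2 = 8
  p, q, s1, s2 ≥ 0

Unbounded (objective can decrease without bound)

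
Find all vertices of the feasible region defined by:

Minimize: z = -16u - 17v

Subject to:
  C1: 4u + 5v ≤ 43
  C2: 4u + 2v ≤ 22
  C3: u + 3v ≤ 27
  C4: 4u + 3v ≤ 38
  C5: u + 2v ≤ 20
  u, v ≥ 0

(0, 0), (5.5, 0), (2, 7), (0, 8.6)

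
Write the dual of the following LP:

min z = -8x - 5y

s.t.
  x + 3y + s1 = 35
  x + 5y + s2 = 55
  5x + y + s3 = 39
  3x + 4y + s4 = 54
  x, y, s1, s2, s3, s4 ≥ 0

Primal min cᵀx s.t. Ax ≤ b, x ≥ 0  →  Dual max −bᵀy s.t. Aᵀy ≥ −c, y ≥ 0.

Maximize: z = -35y1 - 55y2 - 39y3 - 54y4

Subject to:
  y1 + y2 + 5y3 + 3y4 ≥ 8
  3y1 + 5y2 + y3 + 4y4 ≥ 5
  y1, y2, y3, y4 ≥ 0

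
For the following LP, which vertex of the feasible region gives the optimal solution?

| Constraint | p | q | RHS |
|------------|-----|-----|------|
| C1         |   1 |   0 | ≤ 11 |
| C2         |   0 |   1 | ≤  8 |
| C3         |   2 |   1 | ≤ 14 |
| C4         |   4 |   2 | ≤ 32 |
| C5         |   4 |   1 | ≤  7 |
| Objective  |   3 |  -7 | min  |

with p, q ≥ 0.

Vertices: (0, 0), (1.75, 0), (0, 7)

Evaluate the objective at each vertex of the feasible region:
  z(0, 0) = 0
  z(1.75, 0) = 5.25
  z(0, 7) = -49  ←
The minimum is at p = 0, q = 7.

(0, 7)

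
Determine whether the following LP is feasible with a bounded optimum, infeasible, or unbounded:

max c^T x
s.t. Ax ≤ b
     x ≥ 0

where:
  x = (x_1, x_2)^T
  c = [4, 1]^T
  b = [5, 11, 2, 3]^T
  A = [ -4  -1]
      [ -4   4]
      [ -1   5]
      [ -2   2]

Unbounded (objective can increase without bound)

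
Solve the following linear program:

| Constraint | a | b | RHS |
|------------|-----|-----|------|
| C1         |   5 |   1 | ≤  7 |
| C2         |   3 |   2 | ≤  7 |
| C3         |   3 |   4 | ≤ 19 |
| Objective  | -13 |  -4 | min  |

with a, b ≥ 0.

Evaluate the objective at each vertex of the feasible region:
  z(0, 0) = 0
  z(1.4, 0) = -18.2
  z(1, 2) = -21  ←
  z(0, 3.5) = -14
The minimum is at a = 1, b = 2.

a = 1, b = 2, z = -21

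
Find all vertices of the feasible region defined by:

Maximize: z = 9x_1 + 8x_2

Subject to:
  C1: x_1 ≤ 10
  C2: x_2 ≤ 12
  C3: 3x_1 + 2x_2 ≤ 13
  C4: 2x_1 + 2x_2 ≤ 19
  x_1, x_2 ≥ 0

(0, 0), (4.333, 0), (0, 6.5)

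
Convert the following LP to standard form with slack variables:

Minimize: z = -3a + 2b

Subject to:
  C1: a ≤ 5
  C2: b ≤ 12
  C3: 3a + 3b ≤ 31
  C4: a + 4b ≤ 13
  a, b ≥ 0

min z = -3a + 2b

s.t.
  a + s1 = 5
  b + s2 = 12
  3a + 3b + s3 = 31
  a + 4b + s4 = 13
  a, b, s1, s2, s3, s4 ≥ 0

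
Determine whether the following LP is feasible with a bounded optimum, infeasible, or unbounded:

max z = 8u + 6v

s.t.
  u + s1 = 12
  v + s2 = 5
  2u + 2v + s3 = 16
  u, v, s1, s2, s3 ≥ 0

Feasible with a bounded optimal solution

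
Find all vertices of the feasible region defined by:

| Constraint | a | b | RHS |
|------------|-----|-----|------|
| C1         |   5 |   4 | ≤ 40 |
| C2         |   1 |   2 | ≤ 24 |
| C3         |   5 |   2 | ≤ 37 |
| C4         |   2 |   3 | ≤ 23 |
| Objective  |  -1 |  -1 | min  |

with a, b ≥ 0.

(0, 0), (7.4, 0), (6.8, 1.5), (4, 5), (0, 7.667)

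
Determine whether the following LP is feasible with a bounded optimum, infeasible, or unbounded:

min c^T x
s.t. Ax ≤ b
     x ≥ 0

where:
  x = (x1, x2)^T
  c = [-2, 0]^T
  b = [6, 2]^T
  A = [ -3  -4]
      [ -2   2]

Unbounded (objective can decrease without bound)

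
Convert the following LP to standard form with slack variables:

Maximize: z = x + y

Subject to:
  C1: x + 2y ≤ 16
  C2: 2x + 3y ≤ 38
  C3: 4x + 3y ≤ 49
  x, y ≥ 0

max z = x + y

s.t.
  x + 2y + s1 = 16
  2x + 3y + s2 = 38
  4x + 3y + s3 = 49
  x, y, s1, s2, s3 ≥ 0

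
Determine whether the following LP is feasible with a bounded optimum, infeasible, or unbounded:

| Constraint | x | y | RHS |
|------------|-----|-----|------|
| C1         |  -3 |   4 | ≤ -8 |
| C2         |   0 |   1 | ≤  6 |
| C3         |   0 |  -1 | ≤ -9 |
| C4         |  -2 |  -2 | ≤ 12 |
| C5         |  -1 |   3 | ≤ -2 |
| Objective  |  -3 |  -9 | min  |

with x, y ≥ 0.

Infeasible (no feasible solution exists)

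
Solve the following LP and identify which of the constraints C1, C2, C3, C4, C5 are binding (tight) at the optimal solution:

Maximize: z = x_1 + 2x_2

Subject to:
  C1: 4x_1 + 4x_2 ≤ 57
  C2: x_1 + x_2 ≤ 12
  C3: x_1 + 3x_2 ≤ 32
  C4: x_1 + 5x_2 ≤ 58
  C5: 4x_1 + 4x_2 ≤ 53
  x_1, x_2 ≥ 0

At x_1 = 2, x_2 = 10, compute slack b - a·x for each constraint:
  C1: 57 − 48 = 9  (slack)
  C2: 12 − 12 = 0  (binding)
  C3: 32 − 32 = 0  (binding)
  C4: 58 − 52 = 6  (slack)
  C5: 53 − 48 = 5  (slack)

Optimal: x_1 = 2, x_2 = 10
Binding: C2, C3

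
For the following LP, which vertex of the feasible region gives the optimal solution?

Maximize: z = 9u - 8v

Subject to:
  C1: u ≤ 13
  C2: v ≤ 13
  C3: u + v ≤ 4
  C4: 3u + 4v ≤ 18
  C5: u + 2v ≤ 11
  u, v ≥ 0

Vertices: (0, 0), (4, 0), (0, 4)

Evaluate the objective at each vertex of the feasible region:
  z(0, 0) = 0
  z(4, 0) = 36  ←
  z(0, 4) = -32
The maximum is at u = 4, v = 0.

(4, 0)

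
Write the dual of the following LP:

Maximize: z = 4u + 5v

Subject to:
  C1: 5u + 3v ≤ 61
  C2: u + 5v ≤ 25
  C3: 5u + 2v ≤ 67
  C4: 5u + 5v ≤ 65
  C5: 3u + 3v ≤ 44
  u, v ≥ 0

Primal max cᵀx s.t. Ax ≤ b, x ≥ 0  →  Dual min bᵀy s.t. Aᵀy ≥ c, y ≥ 0.

Minimize: z = 61y1 + 25y2 + 67y3 + 65y4 + 44y5

Subject to:
  5y1 + y2 + 5y3 + 5y4 + 3y5 ≥ 4
  3y1 + 5y2 + 2y3 + 5y4 + 3y5 ≥ 5
  y1, y2, y3, y4, y5 ≥ 0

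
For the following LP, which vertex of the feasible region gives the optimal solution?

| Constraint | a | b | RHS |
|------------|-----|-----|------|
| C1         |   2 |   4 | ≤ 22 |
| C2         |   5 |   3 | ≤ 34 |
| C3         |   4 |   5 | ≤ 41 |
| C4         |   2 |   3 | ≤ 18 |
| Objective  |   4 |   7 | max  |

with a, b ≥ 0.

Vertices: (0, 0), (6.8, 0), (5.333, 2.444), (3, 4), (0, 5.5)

Evaluate the objective at each vertex of the feasible region:
  z(0, 0) = 0
  z(6.8, 0) = 27.2
  z(5.333, 2.444) = 38.44
  z(3, 4) = 40  ←
  z(0, 5.5) = 38.5
The maximum is at a = 3, b = 4.

(3, 4)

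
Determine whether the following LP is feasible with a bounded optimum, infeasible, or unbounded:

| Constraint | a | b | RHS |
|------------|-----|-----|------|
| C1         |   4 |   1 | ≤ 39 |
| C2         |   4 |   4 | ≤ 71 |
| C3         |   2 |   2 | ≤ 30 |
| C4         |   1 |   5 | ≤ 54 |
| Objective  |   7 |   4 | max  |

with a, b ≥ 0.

Feasible with a bounded optimal solution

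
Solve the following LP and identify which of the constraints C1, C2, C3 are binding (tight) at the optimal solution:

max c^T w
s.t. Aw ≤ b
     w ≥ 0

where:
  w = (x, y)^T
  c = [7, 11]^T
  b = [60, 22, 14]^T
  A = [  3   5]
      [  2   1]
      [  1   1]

At x = 5, y = 9, compute slack b - a·x for each constraint:
  C1: 60 − 60 = 0  (binding)
  C2: 22 − 19 = 3  (slack)
  C3: 14 − 14 = 0  (binding)

Optimal: x = 5, y = 9
Binding: C1, C3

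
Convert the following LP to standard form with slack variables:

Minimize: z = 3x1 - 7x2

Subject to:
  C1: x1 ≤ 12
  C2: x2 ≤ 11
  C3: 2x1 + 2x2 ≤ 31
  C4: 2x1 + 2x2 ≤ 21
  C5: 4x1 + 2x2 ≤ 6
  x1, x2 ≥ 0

min z = 3x1 - 7x2

s.t.
  x1 + s1 = 12
  x2 + s2 = 11
  2x1 + 2x2 + s3 = 31
  2x1 + 2x2 + s4 = 21
  4x1 + 2x2 + s5 = 6
  x1, x2, s1, s2, s3, s4, s5 ≥ 0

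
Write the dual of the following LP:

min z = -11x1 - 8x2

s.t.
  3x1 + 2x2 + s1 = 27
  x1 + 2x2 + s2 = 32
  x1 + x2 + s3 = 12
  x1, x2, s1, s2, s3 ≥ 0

Primal min cᵀx s.t. Ax ≤ b, x ≥ 0  →  Dual max −bᵀy s.t. Aᵀy ≥ −c, y ≥ 0.

Maximize: z = -27y1 - 32y2 - 12y3

Subject to:
  3y1 + y2 + y3 ≥ 11
  2y1 + 2y2 + y3 ≥ 8
  y1, y2, y3 ≥ 0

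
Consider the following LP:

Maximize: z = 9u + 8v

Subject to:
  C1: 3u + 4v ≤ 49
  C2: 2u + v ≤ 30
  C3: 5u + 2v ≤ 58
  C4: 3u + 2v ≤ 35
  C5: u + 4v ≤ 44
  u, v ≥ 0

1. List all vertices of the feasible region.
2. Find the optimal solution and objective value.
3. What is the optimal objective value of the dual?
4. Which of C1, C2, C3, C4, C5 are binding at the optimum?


1. (0, 0), (11.6, 0), (11.5, 0.25), (7, 7), (2.5, 10.38), (0, 11)
2. u = 7, v = 7, z = 119
3. 119
4. C1, C4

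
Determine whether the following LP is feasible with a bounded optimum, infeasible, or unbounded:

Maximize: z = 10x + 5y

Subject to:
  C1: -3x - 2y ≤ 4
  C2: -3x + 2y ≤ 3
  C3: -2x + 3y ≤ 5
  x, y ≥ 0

Unbounded (objective can increase without bound)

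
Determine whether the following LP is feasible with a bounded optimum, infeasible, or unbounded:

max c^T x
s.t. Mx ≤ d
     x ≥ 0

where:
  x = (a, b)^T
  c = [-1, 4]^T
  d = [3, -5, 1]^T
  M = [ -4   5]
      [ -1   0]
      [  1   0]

Infeasible (no feasible solution exists)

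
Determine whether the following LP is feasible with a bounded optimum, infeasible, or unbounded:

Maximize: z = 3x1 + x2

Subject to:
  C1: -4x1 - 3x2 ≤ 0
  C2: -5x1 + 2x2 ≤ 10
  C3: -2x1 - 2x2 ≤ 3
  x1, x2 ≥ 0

Unbounded (objective can increase without bound)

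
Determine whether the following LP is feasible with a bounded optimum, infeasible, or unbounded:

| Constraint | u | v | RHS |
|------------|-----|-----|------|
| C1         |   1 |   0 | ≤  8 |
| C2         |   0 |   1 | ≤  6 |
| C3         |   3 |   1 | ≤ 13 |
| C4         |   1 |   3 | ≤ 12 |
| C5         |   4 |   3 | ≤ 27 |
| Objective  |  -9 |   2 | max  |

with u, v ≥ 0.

Feasible with a bounded optimal solution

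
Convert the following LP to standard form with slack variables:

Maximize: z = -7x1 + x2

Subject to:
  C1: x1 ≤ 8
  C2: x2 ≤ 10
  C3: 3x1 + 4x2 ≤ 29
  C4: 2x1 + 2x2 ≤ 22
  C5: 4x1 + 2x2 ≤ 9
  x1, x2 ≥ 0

max z = -7x1 + x2

s.t.
  x1 + s1 = 8
  x2 + s2 = 10
  3x1 + 4x2 + s3 = 29
  2x1 + 2x2 + s4 = 22
  4x1 + 2x2 + s5 = 9
  x1, x2, s1, s2, s3, s4, s5 ≥ 0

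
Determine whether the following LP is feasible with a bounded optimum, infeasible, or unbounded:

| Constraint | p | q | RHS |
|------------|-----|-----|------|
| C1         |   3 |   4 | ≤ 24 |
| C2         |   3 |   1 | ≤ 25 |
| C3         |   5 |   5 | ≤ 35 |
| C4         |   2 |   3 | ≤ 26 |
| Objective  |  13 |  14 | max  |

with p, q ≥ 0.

Feasible with a bounded optimal solution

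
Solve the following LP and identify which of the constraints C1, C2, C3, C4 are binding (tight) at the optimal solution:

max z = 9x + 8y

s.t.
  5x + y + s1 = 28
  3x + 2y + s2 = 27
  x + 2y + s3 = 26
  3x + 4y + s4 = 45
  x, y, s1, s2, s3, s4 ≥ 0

At x = 3, y = 9, compute slack b - a·x for each constraint:
  C1: 28 − 24 = 4  (slack)
  C2: 27 − 27 = 0  (binding)
  C3: 26 − 21 = 5  (slack)
  C4: 45 − 45 = 0  (binding)

Optimal: x = 3, y = 9
Binding: C2, C4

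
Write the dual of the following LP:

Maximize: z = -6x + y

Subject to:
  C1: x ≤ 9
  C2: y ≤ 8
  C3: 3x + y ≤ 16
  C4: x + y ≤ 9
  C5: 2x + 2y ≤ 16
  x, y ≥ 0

Primal max cᵀx s.t. Ax ≤ b, x ≥ 0  →  Dual min bᵀy s.t. Aᵀy ≥ c, y ≥ 0.

Minimize: z = 9y1 + 8y2 + 16y3 + 9y4 + 16y5

Subject to:
  y1 + 3y3 + y4 + 2y5 ≥ -6
  y2 + y3 + y4 + 2y5 ≥ 1
  y1, y2, y3, y4, y5 ≥ 0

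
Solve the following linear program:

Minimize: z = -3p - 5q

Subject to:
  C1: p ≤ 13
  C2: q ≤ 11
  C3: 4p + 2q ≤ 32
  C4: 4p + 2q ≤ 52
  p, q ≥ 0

Evaluate the objective at each vertex of the feasible region:
  z(0, 0) = 0
  z(8, 0) = -24
  z(2.5, 11) = -62.5  ←
  z(0, 11) = -55
The minimum is at p = 2.5, q = 11.

p = 2.5, q = 11, z = -62.5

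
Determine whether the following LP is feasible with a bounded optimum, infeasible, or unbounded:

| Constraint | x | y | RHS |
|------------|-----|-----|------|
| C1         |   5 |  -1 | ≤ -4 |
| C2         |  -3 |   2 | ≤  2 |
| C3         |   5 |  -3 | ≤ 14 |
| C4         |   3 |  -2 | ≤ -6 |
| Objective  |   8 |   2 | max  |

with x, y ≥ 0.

Infeasible (no feasible solution exists)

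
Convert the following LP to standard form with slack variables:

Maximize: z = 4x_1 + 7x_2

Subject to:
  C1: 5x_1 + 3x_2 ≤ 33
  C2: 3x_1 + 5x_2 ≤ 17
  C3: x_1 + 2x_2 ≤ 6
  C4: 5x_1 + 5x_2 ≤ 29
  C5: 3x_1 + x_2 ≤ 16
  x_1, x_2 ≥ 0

max z = 4x_1 + 7x_2

s.t.
  5x_1 + 3x_2 + s1 = 33
  3x_1 + 5x_2 + s2 = 17
  x_1 + 2x_2 + s3 = 6
  5x_1 + 5x_2 + s4 = 29
  3x_1 + x_2 + s5 = 16
  x_1, x_2, s1, s2, s3, s4, s5 ≥ 0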